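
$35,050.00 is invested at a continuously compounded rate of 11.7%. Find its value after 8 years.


Formula: FV = P * e^(r*t)
Exponent: r*t = 0.117 * 8 = 0.936
e^(0.936) = 2.549762
FV = $35,050.00 * 2.549762 = $89,369.16

$89,369.16


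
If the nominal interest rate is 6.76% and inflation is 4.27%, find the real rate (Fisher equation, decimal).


Formula: (1 + r_real) = (1 + r_nom) / (1 + inflation)
Substituting: (1 + r_real) = 1.0676 / 1.0427
(1 + r_real) = 1.02388
r_real = 1.02388 - 1 = 0.02388

0.02388


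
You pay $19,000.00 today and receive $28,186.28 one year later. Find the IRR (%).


Formula: IRR = C1/C0 - 1
Substituting: IRR = $28,186.28 / $19,000.00 - 1
Ratio: 1.483488 - 1 = 0.483488
IRR = 48.3488%

48.3488%


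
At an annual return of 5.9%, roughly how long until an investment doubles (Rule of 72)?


Formula: Years ≈ 72 / r
Substituting: Years ≈ 72 / 5.9
Years ≈ 12.2

12.2 years


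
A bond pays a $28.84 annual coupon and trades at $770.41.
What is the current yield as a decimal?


Formula: Current yield = annual coupon / price
Substituting: CY = $28.84 / $770.41
CY = 0.037435

0.037435


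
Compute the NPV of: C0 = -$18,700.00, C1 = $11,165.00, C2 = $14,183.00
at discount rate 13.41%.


Formula: NPV = C0 + C1/(1+r) + C2/(1+r)^2
Discount C1: $11,165.00 / (1 + 0.1341) = $9,844.81
Discount C2: $14,183.00 / (1 + 0.1341)^2 = $11,027.20
NPV = -$18,700.00 + $9,844.81 + $11,027.20 = $2,172.01

$2,172.01


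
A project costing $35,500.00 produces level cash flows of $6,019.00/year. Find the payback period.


Formula: Payback = investment / annual cash flow
Substituting: Payback = $35,500.00 / $6,019.00
Payback = 5.898 years

5.898 years


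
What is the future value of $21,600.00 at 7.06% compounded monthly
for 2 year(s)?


Formula: FV = P * (1 + r/m)^(m*t)
Period rate: r/m = 0.0706 / 12 = 0.005883
Total periods: m*t = 12 * 2 = 24
Growth factor: (1 + 0.005883)^24 = 1.151179
FV = $21,600.00 * 1.151179 = $24,865.46

$24,865.46


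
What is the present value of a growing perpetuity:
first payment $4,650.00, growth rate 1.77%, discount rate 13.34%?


Formula: PV = C / (r - g)
Spread: r - g = 0.1334 - 0.0177 = 0.1157
Substituting: PV = $4,650.00 / 0.1157
PV = $40,190.15

$40,190.15


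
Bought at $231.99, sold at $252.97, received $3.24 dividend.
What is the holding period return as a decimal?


Formula: HPR = (P1 - P0 + D) / P0
Gain: $252.97 - $231.99 + $3.24 = $24.22
HPR = $24.22 / $231.99 = 0.1044

0.1044


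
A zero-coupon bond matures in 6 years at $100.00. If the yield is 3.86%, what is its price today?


Formula: Price = FV / (1 + r)^n
Substituting: Price = $100.00 / (1 + 0.0386)^6
Discount factor: (1.0386)^6 = 1.255133
Price = $100.00 / 1.255133 = $79.67

$79.67


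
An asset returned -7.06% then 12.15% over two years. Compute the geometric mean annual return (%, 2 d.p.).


Formula: Geometric mean = ((1+r1)*(1+r2))^(1/2) - 1
Product: (1 + -0.0706) * (1 + 0.1215) = 0.9294 * 1.1215 = 1.042322
Square root: 1.042322^0.5 = 1.020942
Geometric mean = 1.020942 - 1 = 0.020942
As percentage: 2.09%

2.09%


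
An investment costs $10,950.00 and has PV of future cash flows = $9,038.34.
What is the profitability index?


Formula: PI = PV(cash flows) / initial investment
Substituting: PI = $9,038.34 / $10,950.00
PI = 0.8254

0.8254


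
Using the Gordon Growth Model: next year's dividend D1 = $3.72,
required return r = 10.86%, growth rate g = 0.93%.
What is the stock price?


Formula: P = D1 / (r - g)
Spread: r - g = 0.1086 - 0.0093 = 0.0993
Substituting: P = $3.72 / 0.0993
P = $37.46

$37.46


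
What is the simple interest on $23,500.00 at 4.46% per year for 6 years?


Formula: I = P * r * t
Substituting: I = $23,500.00 * 0.0446 * 6
Step: I = $23,500.00 * 0.2676
I = $6,288.60

$6,288.60


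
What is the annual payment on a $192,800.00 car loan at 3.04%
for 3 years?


Formula: PMT = PV * r / (1 - (1+r)^(-n))
Denominator: 1 - (1 + 0.0304)^(-3) = 0.085924
Numerator: $192,800.00 * 0.0304 = 5861.12
PMT = 5861.12 / 0.085924 = $68,213.08

$68,213.08


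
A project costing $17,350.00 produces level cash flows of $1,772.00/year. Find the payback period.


Formula: Payback = investment / annual cash flow
Substituting: Payback = $17,350.00 / $1,772.00
Payback = 9.7912 years

9.7912 years


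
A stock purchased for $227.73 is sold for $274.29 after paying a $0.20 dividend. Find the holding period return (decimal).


Formula: HPR = (P1 - P0 + D) / P0
Gain: $274.29 - $227.73 + $0.20 = $46.76
HPR = $46.76 / $227.73 = 0.2053

0.2053


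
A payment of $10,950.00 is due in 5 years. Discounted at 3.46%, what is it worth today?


Formula: PV = FV / (1 + r)^n
Substituting: PV = $10,950.00 / (1 + 0.0346)^5
Discount factor: (1.0346)^5 = 1.185393
PV = $10,950.00 / 1.185393 = $9,237.44

$9,237.44


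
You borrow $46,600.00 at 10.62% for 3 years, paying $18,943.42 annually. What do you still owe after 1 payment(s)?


Formula: Balance = PV*(1+r)^k - PMT*((1+r)^k - 1)/r
Growth: (1 + 0.1062)^1 = 1.1062
Accumulated factor: ((1+r)^k - 1)/r = 1.0
Balance = $46,600.00 * 1.1062 - $18,943.42 * 1.0
Balance = $32,605.50

$32,605.50


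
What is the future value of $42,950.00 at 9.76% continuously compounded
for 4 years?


Formula: FV = P * e^(r*t)
Exponent: r*t = 0.0976 * 4 = 0.3904
e^(0.3904) = 1.477572
FV = $42,950.00 * 1.477572 = $63,461.70

$63,461.70


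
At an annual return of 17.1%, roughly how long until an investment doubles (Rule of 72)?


Formula: Years ≈ 72 / r
Substituting: Years ≈ 72 / 17.1
Years ≈ 4.2

4.2 years


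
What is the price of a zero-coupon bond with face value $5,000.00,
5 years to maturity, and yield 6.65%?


Formula: Price = FV / (1 + r)^n
Substituting: Price = $5,000.00 / (1 + 0.0665)^5
Discount factor: (1.0665)^5 = 1.379762
Price = $5,000.00 / 1.379762 = $3,623.81

$3,623.81


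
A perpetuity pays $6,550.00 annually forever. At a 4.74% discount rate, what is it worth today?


Formula: PV = C / r
Substituting: PV = $6,550.00 / 0.0474
PV = $138,185.65

$138,185.65


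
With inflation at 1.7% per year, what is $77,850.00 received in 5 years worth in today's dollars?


Formula: Real value = nominal / (1 + inflation)^years
Price level: (1 + 0.017)^5 = 1.08794
Real value = $77,850.00 / 1.08794 = $71,557.28

$71,557.28


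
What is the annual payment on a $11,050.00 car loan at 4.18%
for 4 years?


Formula: PMT = PV * r / (1 - (1+r)^(-n))
Denominator: 1 - (1 + 0.0418)^(-4) = 0.151088
Numerator: $11,050.00 * 0.0418 = 461.89
PMT = 461.89 / 0.151088 = $3,057.09

$3,057.09


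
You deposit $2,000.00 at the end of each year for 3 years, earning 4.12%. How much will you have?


Formula: FV = PMT * ((1+r)^n - 1) / r
Growth factor: (1 + 0.0412)^3 = 1.128762
Numerator: 1.128762 - 1 = 0.128762
FV = $2,000.00 * 0.128762 / 0.0412 = $6,250.59

$6,250.59


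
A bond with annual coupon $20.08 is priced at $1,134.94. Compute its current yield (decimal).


Formula: Current yield = annual coupon / price
Substituting: CY = $20.08 / $1,134.94
CY = 0.017693

0.017693


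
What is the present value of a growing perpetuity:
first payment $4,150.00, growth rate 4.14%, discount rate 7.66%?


Formula: PV = C / (r - g)
Spread: r - g = 0.0766 - 0.0414 = 0.0352
Substituting: PV = $4,150.00 / 0.0352
PV = $117,897.73

$117,897.73


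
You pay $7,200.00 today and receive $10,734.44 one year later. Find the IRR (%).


Formula: IRR = C1/C0 - 1
Substituting: IRR = $10,734.44 / $7,200.00 - 1
Ratio: 1.490894 - 1 = 0.490894
IRR = 49.0894%

49.0894%


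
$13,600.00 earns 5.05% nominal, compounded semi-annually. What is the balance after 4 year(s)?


Formula: FV = P * (1 + r/m)^(m*t)
Period rate: r/m = 0.0505 / 2 = 0.02525
Total periods: m*t = 2 * 4 = 8
Growth factor: (1 + 0.02525)^8 = 1.220782
FV = $13,600.00 * 1.220782 = $16,602.64

$16,602.64


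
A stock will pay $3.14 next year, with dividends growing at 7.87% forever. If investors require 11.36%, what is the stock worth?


Formula: P = D1 / (r - g)
Spread: r - g = 0.1136 - 0.0787 = 0.0349
Substituting: P = $3.14 / 0.0349
P = $89.97

$89.97


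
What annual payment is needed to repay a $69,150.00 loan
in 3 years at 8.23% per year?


Formula: PMT = PV * r / (1 - (1+r)^(-n))
Denominator: 1 - (1 + 0.0823)^(-3) = 0.211218
Numerator: $69,150.00 * 0.0823 = 5691.045
PMT = 5691.045 / 0.211218 = $26,943.95

$26,943.95


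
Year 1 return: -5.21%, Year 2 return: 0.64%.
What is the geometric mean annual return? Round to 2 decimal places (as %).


Formula: Geometric mean = ((1+r1)*(1+r2))^(1/2) - 1
Product: (1 + -0.0521) * (1 + 0.0064) = 0.9479 * 1.0064 = 0.953967
Square root: 0.953967^0.5 = 0.976712
Geometric mean = 0.976712 - 1 = -0.023288
As percentage: -2.33%

-2.33%


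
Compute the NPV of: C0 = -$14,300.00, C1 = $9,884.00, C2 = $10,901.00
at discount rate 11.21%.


Formula: NPV = C0 + C1/(1+r) + C2/(1+r)^2
Discount C1: $9,884.00 / (1 + 0.1121) = $8,887.69
Discount C2: $10,901.00 / (1 + 0.1121)^2 = $8,814.11
NPV = -$14,300.00 + $8,887.69 + $8,814.11 = $3,401.80

$3,401.80


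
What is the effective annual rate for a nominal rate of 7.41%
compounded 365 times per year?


Formula: EAR = (1 + r/m)^m - 1
Period rate: r/m = 0.0741 / 365 = 0.000203
Compounding: (1 + 0.000203)^365 = 1.076906
EAR = 1.076906 - 1 = 0.076906

0.076906


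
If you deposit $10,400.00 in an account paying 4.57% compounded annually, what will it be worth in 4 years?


Formula: FV = P * (1 + r)^n
Substituting: FV = $10,400.00 * (1 + 0.0457)^4
Growth factor: (1.0457)^4 = 1.195717
FV = $10,400.00 * 1.195717 = $12,435.46

$12,435.46


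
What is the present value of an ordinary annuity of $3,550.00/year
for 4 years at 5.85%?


Formula: PV = PMT * (1 - (1+r)^(-n)) / r
Discount factor: (1 + 0.0585)^(-4) = 0.796593
Bracket: 1 - 0.796593 = 0.203407
PV = $3,550.00 * 0.203407 / 0.0585 = $12,343.49

$12,343.49


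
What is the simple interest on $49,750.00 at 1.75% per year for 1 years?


Formula: I = P * r * t
Substituting: I = $49,750.00 * 0.0175 * 1
Step: I = $49,750.00 * 0.0175
I = $870.63

$870.63


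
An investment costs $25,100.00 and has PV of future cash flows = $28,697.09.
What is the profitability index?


Formula: PI = PV(cash flows) / initial investment
Substituting: PI = $28,697.09 / $25,100.00
PI = 1.1433

1.1433


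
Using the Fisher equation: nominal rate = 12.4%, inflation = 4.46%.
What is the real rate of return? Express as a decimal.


Formula: (1 + r_real) = (1 + r_nom) / (1 + inflation)
Substituting: (1 + r_real) = 1.124 / 1.0446
(1 + r_real) = 1.07601
r_real = 1.07601 - 1 = 0.07601

0.07601


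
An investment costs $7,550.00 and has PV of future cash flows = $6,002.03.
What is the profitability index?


Formula: PI = PV(cash flows) / initial investment
Substituting: PI = $6,002.03 / $7,550.00
PI = 0.795

0.795


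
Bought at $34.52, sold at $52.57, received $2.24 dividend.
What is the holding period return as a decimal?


Formula: HPR = (P1 - P0 + D) / P0
Gain: $52.57 - $34.52 + $2.24 = $20.29
HPR = $20.29 / $34.52 = 0.5878

0.5878


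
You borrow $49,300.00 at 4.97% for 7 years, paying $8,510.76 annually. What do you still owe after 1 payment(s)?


Formula: Balance = PV*(1+r)^k - PMT*((1+r)^k - 1)/r
Growth: (1 + 0.0497)^1 = 1.0497
Accumulated factor: ((1+r)^k - 1)/r = 1.0
Balance = $49,300.00 * 1.0497 - $8,510.76 * 1.0
Balance = $43,239.45

$43,239.45


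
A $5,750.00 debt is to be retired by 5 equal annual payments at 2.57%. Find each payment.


Formula: PMT = PV * r / (1 - (1+r)^(-n))
Denominator: 1 - (1 + 0.0257)^(-5) = 0.119158
Numerator: $5,750.00 * 0.0257 = 147.775
PMT = 147.775 / 0.119158 = $1,240.16

$1,240.16


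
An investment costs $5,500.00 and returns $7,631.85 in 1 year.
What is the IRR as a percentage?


Formula: IRR = C1/C0 - 1
Substituting: IRR = $7,631.85 / $5,500.00 - 1
Ratio: 1.387609 - 1 = 0.387609
IRR = 38.7609%

38.7609%


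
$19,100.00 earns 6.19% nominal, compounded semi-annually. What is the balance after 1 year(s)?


Formula: FV = P * (1 + r/m)^(m*t)
Period rate: r/m = 0.0619 / 2 = 0.03095
Total periods: m*t = 2 * 1 = 2
Growth factor: (1 + 0.03095)^2 = 1.062858
FV = $19,100.00 * 1.062858 = $20,300.59

$20,300.59


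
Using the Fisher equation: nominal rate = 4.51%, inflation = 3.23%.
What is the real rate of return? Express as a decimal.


Formula: (1 + r_real) = (1 + r_nom) / (1 + inflation)
Substituting: (1 + r_real) = 1.0451 / 1.0323
(1 + r_real) = 1.012399
r_real = 1.012399 - 1 = 0.012399

0.012399


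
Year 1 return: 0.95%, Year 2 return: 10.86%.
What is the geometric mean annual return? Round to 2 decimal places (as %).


Formula: Geometric mean = ((1+r1)*(1+r2))^(1/2) - 1
Product: (1 + 0.0095) * (1 + 0.1086) = 1.0095 * 1.1086 = 1.119132
Square root: 1.119132^0.5 = 1.05789
Geometric mean = 1.05789 - 1 = 0.05789
As percentage: 5.79%

5.79%


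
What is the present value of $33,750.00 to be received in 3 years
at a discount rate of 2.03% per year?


Formula: PV = FV / (1 + r)^n
Substituting: PV = $33,750.00 / (1 + 0.0203)^3
Discount factor: (1.0203)^3 = 1.062145
PV = $33,750.00 / 1.062145 = $31,775.33

$31,775.33


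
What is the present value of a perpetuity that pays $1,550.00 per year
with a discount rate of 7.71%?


Formula: PV = C / r
Substituting: PV = $1,550.00 / 0.0771
PV = $20,103.76

$20,103.76


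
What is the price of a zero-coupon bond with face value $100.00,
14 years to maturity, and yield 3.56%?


Formula: Price = FV / (1 + r)^n
Substituting: Price = $100.00 / (1 + 0.0356)^14
Discount factor: (1.0356)^14 = 1.631881
Price = $100.00 / 1.631881 = $61.28

$61.28


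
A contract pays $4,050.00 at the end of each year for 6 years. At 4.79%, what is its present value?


Formula: PV = PMT * (1 - (1+r)^(-n)) / r
Discount factor: (1 + 0.0479)^(-6) = 0.755233
Bracket: 1 - 0.755233 = 0.244767
PV = $4,050.00 * 0.244767 / 0.0479 = $20,695.33

$20,695.33


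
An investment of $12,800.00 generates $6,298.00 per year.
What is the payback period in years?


Formula: Payback = investment / annual cash flow
Substituting: Payback = $12,800.00 / $6,298.00
Payback = 2.0324 years

2.0324 years


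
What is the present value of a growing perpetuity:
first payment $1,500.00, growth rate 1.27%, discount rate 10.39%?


Formula: PV = C / (r - g)
Spread: r - g = 0.1039 - 0.0127 = 0.0912
Substituting: PV = $1,500.00 / 0.0912
PV = $16,447.37

$16,447.37


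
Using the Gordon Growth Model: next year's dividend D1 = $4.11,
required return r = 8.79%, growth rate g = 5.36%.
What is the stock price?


Formula: P = D1 / (r - g)
Spread: r - g = 0.0879 - 0.0536 = 0.0343
Substituting: P = $4.11 / 0.0343
P = $119.83

$119.83


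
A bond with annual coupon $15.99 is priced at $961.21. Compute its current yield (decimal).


Formula: Current yield = annual coupon / price
Substituting: CY = $15.99 / $961.21
CY = 0.016635

0.016635


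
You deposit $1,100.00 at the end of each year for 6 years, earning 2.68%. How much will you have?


Formula: FV = PMT * ((1+r)^n - 1) / r
Growth factor: (1 + 0.0268)^6 = 1.171966
Numerator: 1.171966 - 1 = 0.171966
FV = $1,100.00 * 0.171966 / 0.0268 = $7,058.32

$7,058.32


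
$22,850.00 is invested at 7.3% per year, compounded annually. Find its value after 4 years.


Formula: FV = P * (1 + r)^n
Substituting: FV = $22,850.00 * (1 + 0.073)^4
Growth factor: (1.073)^4 = 1.325558
FV = $22,850.00 * 1.325558 = $30,289.01

$30,289.01


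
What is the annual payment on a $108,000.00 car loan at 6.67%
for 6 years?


Formula: PMT = PV * r / (1 - (1+r)^(-n))
Denominator: 1 - (1 + 0.0667)^(-6) = 0.321193
Numerator: $108,000.00 * 0.0667 = 7203.6
PMT = 7203.6 / 0.321193 = $22,427.63

$22,427.63


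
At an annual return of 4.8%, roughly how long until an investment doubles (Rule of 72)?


Formula: Years ≈ 72 / r
Substituting: Years ≈ 72 / 4.8
Years ≈ 15.0

15.0 years


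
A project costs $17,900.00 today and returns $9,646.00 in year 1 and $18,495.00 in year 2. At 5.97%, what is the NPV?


Formula: NPV = C0 + C1/(1+r) + C2/(1+r)^2
Discount C1: $9,646.00 / (1 + 0.0597) = $9,102.58
Discount C2: $18,495.00 / (1 + 0.0597)^2 = $16,469.81
NPV = -$17,900.00 + $9,102.58 + $16,469.81 = $7,672.38

$7,672.38


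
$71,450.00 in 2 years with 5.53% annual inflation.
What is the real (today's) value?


Formula: Real value = nominal / (1 + inflation)^years
Price level: (1 + 0.0553)^2 = 1.113658
Real value = $71,450.00 / 1.113658 = $64,157.93

$64,157.93


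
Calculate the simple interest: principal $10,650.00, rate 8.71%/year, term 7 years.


Formula: I = P * r * t
Substituting: I = $10,650.00 * 0.0871 * 7
Step: I = $10,650.00 * 0.6097
I = $6,493.31

$6,493.31


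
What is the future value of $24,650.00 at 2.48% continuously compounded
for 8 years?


Formula: FV = P * e^(r*t)
Exponent: r*t = 0.0248 * 8 = 0.1984
e^(0.1984) = 1.21945
FV = $24,650.00 * 1.21945 = $30,059.44

$30,059.44


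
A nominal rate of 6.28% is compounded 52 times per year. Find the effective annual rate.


Formula: EAR = (1 + r/m)^m - 1
Period rate: r/m = 0.0628 / 52 = 0.001208
Compounding: (1 + 0.001208)^52 = 1.064774
EAR = 1.064774 - 1 = 0.064774

0.064774


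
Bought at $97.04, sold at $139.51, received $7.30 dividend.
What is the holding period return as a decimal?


Formula: HPR = (P1 - P0 + D) / P0
Gain: $139.51 - $97.04 + $7.30 = $49.77
HPR = $49.77 / $97.04 = 0.5129

0.5129


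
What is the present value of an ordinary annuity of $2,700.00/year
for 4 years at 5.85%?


Formula: PV = PMT * (1 - (1+r)^(-n)) / r
Discount factor: (1 + 0.0585)^(-4) = 0.796593
Bracket: 1 - 0.796593 = 0.203407
PV = $2,700.00 * 0.203407 / 0.0585 = $9,388.01

$9,388.01


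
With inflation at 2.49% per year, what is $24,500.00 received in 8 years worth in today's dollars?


Formula: Real value = nominal / (1 + inflation)^years
Price level: (1 + 0.0249)^8 = 1.217452
Real value = $24,500.00 / 1.217452 = $20,123.99

$20,123.99


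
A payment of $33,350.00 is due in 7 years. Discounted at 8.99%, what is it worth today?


Formula: PV = FV / (1 + r)^n
Substituting: PV = $33,350.00 / (1 + 0.0899)^7
Discount factor: (1.0899)^7 = 1.826865
PV = $33,350.00 / 1.826865 = $18,255.31

$18,255.31


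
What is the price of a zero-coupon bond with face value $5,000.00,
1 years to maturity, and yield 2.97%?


Formula: Price = FV / (1 + r)^n
Substituting: Price = $5,000.00 / (1 + 0.0297)^1
Discount factor: (1.0297)^1 = 1.0297
Price = $5,000.00 / 1.0297 = $4,855.78

$4,855.78


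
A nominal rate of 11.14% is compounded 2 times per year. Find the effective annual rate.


Formula: EAR = (1 + r/m)^m - 1
Period rate: r/m = 0.1114 / 2 = 0.0557
Compounding: (1 + 0.0557)^2 = 1.114502
EAR = 1.114502 - 1 = 0.114502

0.114502


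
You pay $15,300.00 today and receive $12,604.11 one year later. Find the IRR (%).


Formula: IRR = C1/C0 - 1
Substituting: IRR = $12,604.11 / $15,300.00 - 1
Ratio: 0.823798 - 1 = -0.176202
IRR = -17.6202%

-17.6202%


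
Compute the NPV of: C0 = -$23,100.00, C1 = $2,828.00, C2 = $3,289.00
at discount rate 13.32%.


Formula: NPV = C0 + C1/(1+r) + C2/(1+r)^2
Discount C1: $2,828.00 / (1 + 0.1332) = $2,495.59
Discount C2: $3,289.00 / (1 + 0.1332)^2 = $2,561.24
NPV = -$23,100.00 + $2,495.59 + $2,561.24 = -$18,043.17

-$18,043.17


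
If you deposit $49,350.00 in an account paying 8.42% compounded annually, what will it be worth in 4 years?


Formula: FV = P * (1 + r)^n
Substituting: FV = $49,350.00 * (1 + 0.0842)^4
Growth factor: (1.0842)^4 = 1.381776
FV = $49,350.00 * 1.381776 = $68,190.64

$68,190.64


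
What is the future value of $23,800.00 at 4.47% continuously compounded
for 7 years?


Formula: FV = P * e^(r*t)
Exponent: r*t = 0.0447 * 7 = 0.3129
e^(0.3129) = 1.367385
FV = $23,800.00 * 1.367385 = $32,543.76

$32,543.76


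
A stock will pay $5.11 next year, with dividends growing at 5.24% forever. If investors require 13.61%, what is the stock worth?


Formula: P = D1 / (r - g)
Spread: r - g = 0.1361 - 0.0524 = 0.0837
Substituting: P = $5.11 / 0.0837
P = $61.05

$61.05


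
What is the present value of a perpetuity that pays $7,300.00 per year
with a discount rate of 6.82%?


Formula: PV = C / r
Substituting: PV = $7,300.00 / 0.0682
PV = $107,038.12

$107,038.12


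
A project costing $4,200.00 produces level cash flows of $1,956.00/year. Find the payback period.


Formula: Payback = investment / annual cash flow
Substituting: Payback = $4,200.00 / $1,956.00
Payback = 2.1472 years

2.1472 years


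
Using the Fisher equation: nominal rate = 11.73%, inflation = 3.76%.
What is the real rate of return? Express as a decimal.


Formula: (1 + r_real) = (1 + r_nom) / (1 + inflation)
Substituting: (1 + r_real) = 1.1173 / 1.0376
(1 + r_real) = 1.076812
r_real = 1.076812 - 1 = 0.076812

0.076812


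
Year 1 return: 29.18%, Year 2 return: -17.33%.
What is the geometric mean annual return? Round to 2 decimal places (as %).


Formula: Geometric mean = ((1+r1)*(1+r2))^(1/2) - 1
Product: (1 + 0.2918) * (1 + -0.1733) = 1.2918 * 0.8267 = 1.067931
Square root: 1.067931^0.5 = 1.033407
Geometric mean = 1.033407 - 1 = 0.033407
As percentage: 3.34%

3.34%


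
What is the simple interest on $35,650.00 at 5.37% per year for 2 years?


Formula: I = P * r * t
Substituting: I = $35,650.00 * 0.0537 * 2
Step: I = $35,650.00 * 0.1074
I = $3,828.81

$3,828.81


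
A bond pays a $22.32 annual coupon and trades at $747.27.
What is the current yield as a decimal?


Formula: Current yield = annual coupon / price
Substituting: CY = $22.32 / $747.27
CY = 0.029869

0.029869


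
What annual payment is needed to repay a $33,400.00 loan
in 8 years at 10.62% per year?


Formula: PMT = PV * r / (1 - (1+r)^(-n))
Denominator: 1 - (1 + 0.1062)^(-8) = 0.554004
Numerator: $33,400.00 * 0.1062 = 3547.08
PMT = 3547.08 / 0.554004 = $6,402.62

$6,402.62


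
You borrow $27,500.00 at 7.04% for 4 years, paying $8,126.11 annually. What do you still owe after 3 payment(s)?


Formula: Balance = PV*(1+r)^k - PMT*((1+r)^k - 1)/r
Growth: (1 + 0.0704)^3 = 1.226417
Accumulated factor: ((1+r)^k - 1)/r = 3.216156
Balance = $27,500.00 * 1.226417 - $8,126.11 * 3.216156
Balance = $7,591.64

$7,591.64


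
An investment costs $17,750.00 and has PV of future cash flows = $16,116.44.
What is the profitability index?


Formula: PI = PV(cash flows) / initial investment
Substituting: PI = $16,116.44 / $17,750.00
PI = 0.908

0.908


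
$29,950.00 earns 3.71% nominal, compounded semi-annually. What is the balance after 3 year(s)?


Formula: FV = P * (1 + r/m)^(m*t)
Period rate: r/m = 0.0371 / 2 = 0.01855
Total periods: m*t = 2 * 3 = 6
Growth factor: (1 + 0.01855)^6 = 1.116591
FV = $29,950.00 * 1.116591 = $33,441.90

$33,441.90


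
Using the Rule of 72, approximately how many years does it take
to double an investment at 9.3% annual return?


Formula: Years ≈ 72 / r
Substituting: Years ≈ 72 / 9.3
Years ≈ 7.7

7.7 years


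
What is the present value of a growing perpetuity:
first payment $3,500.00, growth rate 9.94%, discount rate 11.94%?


Formula: PV = C / (r - g)
Spread: r - g = 0.1194 - 0.0994 = 0.02
Substituting: PV = $3,500.00 / 0.02
PV = $175,000.00

$175,000.00


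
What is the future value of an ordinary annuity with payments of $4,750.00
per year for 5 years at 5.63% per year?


Formula: FV = PMT * ((1+r)^n - 1) / r
Growth factor: (1 + 0.0563)^5 = 1.315032
Numerator: 1.315032 - 1 = 0.315032
FV = $4,750.00 * 0.315032 / 0.0563 = $26,579.10

$26,579.10


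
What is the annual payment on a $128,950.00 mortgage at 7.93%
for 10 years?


Formula: PMT = PV * r / (1 - (1+r)^(-n))
Denominator: 1 - (1 + 0.0793)^(-10) = 0.533794
Numerator: $128,950.00 * 0.0793 = 10225.735
PMT = 10225.735 / 0.533794 = $19,156.72

$19,156.72


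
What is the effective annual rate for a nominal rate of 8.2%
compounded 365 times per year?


Formula: EAR = (1 + r/m)^m - 1
Period rate: r/m = 0.082 / 365 = 0.000225
Compounding: (1 + 0.000225)^365 = 1.085446
EAR = 1.085446 - 1 = 0.085446

0.085446


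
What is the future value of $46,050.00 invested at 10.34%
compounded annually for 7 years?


Formula: FV = P * (1 + r)^n
Substituting: FV = $46,050.00 * (1 + 0.1034)^7
Growth factor: (1.1034)^7 = 1.991273
FV = $46,050.00 * 1.991273 = $91,698.13

$91,698.13


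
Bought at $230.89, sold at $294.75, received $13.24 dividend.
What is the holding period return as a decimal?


Formula: HPR = (P1 - P0 + D) / P0
Gain: $294.75 - $230.89 + $13.24 = $77.10
HPR = $77.10 / $230.89 = 0.3339

0.3339


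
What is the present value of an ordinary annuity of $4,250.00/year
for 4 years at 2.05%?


Formula: PV = PMT * (1 - (1+r)^(-n)) / r
Discount factor: (1 + 0.0205)^(-4) = 0.922036
Bracket: 1 - 0.922036 = 0.077964
PV = $4,250.00 * 0.077964 / 0.0205 = $16,163.23

$16,163.23


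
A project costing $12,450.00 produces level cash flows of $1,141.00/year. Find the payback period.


Formula: Payback = investment / annual cash flow
Substituting: Payback = $12,450.00 / $1,141.00
Payback = 10.9115 years

10.9115 years


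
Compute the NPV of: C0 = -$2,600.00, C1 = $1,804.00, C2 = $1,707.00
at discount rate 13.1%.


Formula: NPV = C0 + C1/(1+r) + C2/(1+r)^2
Discount C1: $1,804.00 / (1 + 0.131) = $1,595.05
Discount C2: $1,707.00 / (1 + 0.131)^2 = $1,334.47
NPV = -$2,600.00 + $1,595.05 + $1,334.47 = $329.52

$329.52


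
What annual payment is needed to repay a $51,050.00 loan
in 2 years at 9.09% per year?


Formula: PMT = PV * r / (1 - (1+r)^(-n))
Denominator: 1 - (1 + 0.0909)^(-2) = 0.159708
Numerator: $51,050.00 * 0.0909 = 4640.445
PMT = 4640.445 / 0.159708 = $29,055.77

$29,055.77


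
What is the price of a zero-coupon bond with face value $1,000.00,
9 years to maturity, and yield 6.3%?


Formula: Price = FV / (1 + r)^n
Substituting: Price = $1,000.00 / (1 + 0.063)^9
Discount factor: (1.063)^9 = 1.733003
Price = $1,000.00 / 1.733003 = $577.03

$577.03


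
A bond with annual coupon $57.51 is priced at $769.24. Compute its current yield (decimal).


Formula: Current yield = annual coupon / price
Substituting: CY = $57.51 / $769.24
CY = 0.074762

0.074762


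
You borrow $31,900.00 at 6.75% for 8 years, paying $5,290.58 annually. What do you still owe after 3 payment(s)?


Formula: Balance = PV*(1+r)^k - PMT*((1+r)^k - 1)/r
Growth: (1 + 0.0675)^3 = 1.216476
Accumulated factor: ((1+r)^k - 1)/r = 3.207056
Balance = $31,900.00 * 1.216476 - $5,290.58 * 3.207056
Balance = $21,838.41

$21,838.41


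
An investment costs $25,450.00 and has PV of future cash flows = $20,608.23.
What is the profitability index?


Formula: PI = PV(cash flows) / initial investment
Substituting: PI = $20,608.23 / $25,450.00
PI = 0.8098

0.8098


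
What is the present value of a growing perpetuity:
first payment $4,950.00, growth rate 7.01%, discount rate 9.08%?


Formula: PV = C / (r - g)
Spread: r - g = 0.0908 - 0.0701 = 0.0207
Substituting: PV = $4,950.00 / 0.0207
PV = $239,130.43

$239,130.43


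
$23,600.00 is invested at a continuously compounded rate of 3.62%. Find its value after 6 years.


Formula: FV = P * e^(r*t)
Exponent: r*t = 0.0362 * 6 = 0.2172
e^(0.2172) = 1.242593
FV = $23,600.00 * 1.242593 = $29,325.19

$29,325.19


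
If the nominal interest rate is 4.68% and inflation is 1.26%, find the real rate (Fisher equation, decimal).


Formula: (1 + r_real) = (1 + r_nom) / (1 + inflation)
Substituting: (1 + r_real) = 1.0468 / 1.0126
(1 + r_real) = 1.033774
r_real = 1.033774 - 1 = 0.033774

0.033774


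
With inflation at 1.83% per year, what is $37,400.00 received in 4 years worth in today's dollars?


Formula: Real value = nominal / (1 + inflation)^years
Price level: (1 + 0.0183)^4 = 1.075234
Real value = $37,400.00 / 1.075234 = $34,783.13

$34,783.13


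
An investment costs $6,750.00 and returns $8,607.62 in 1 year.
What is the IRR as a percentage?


Formula: IRR = C1/C0 - 1
Substituting: IRR = $8,607.62 / $6,750.00 - 1
Ratio: 1.275203 - 1 = 0.275203
IRR = 27.5203%

27.5203%


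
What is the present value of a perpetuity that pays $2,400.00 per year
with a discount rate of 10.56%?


Formula: PV = C / r
Substituting: PV = $2,400.00 / 0.1056
PV = $22,727.27

$22,727.27


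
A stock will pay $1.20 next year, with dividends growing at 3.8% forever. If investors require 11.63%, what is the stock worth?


Formula: P = D1 / (r - g)
Spread: r - g = 0.1163 - 0.038 = 0.0783
Substituting: P = $1.20 / 0.0783
P = $15.33

$15.33


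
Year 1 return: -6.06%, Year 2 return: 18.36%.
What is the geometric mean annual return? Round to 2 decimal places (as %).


Formula: Geometric mean = ((1+r1)*(1+r2))^(1/2) - 1
Product: (1 + -0.0606) * (1 + 0.1836) = 0.9394 * 1.1836 = 1.111874
Square root: 1.111874^0.5 = 1.054454
Geometric mean = 1.054454 - 1 = 0.054454
As percentage: 5.45%

5.45%


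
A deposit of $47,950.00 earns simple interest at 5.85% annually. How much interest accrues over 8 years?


Formula: I = P * r * t
Substituting: I = $47,950.00 * 0.0585 * 8
Step: I = $47,950.00 * 0.468
I = $22,440.60

$22,440.60


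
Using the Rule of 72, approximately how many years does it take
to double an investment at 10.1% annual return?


Formula: Years ≈ 72 / r
Substituting: Years ≈ 72 / 10.1
Years ≈ 7.1

7.1 years


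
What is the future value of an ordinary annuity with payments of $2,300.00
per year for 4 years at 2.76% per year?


Formula: FV = PMT * ((1+r)^n - 1) / r
Growth factor: (1 + 0.0276)^4 = 1.115055
Numerator: 1.115055 - 1 = 0.115055
FV = $2,300.00 * 0.115055 / 0.0276 = $9,587.94

$9,587.94


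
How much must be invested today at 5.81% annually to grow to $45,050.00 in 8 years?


Formula: PV = FV / (1 + r)^n
Substituting: PV = $45,050.00 / (1 + 0.0581)^8
Discount factor: (1.0581)^8 = 1.571136
PV = $45,050.00 / 1.571136 = $28,673.52

$28,673.52


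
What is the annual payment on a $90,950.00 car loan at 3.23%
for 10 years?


Formula: PMT = PV * r / (1 - (1+r)^(-n))
Denominator: 1 - (1 + 0.0323)^(-10) = 0.27232
Numerator: $90,950.00 * 0.0323 = 2937.685
PMT = 2937.685 / 0.27232 = $10,787.64

$10,787.64


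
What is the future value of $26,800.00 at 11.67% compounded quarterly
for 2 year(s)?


Formula: FV = P * (1 + r/m)^(m*t)
Period rate: r/m = 0.1167 / 4 = 0.029175
Total periods: m*t = 4 * 2 = 8
Growth factor: (1 + 0.029175)^8 = 1.258676
FV = $26,800.00 * 1.258676 = $33,732.51

$33,732.51


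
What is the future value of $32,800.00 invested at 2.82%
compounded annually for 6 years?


Formula: FV = P * (1 + r)^n
Substituting: FV = $32,800.00 * (1 + 0.0282)^6
Growth factor: (1.0282)^6 = 1.181587
FV = $32,800.00 * 1.181587 = $38,756.04

$38,756.04


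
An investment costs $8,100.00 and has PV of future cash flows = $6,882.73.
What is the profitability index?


Formula: PI = PV(cash flows) / initial investment
Substituting: PI = $6,882.73 / $8,100.00
PI = 0.8497

0.8497


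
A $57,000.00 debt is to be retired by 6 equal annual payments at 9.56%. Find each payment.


Formula: PMT = PV * r / (1 - (1+r)^(-n))
Denominator: 1 - (1 + 0.0956)^(-6) = 0.421787
Numerator: $57,000.00 * 0.0956 = 5449.2
PMT = 5449.2 / 0.421787 = $12,919.32

$12,919.32


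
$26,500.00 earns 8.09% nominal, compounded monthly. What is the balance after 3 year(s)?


Formula: FV = P * (1 + r/m)^(m*t)
Period rate: r/m = 0.0809 / 12 = 0.006742
Total periods: m*t = 12 * 3 = 36
Growth factor: (1 + 0.006742)^36 = 1.273648
FV = $26,500.00 * 1.273648 = $33,751.68

$33,751.68


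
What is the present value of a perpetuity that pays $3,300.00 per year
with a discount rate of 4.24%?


Formula: PV = C / r
Substituting: PV = $3,300.00 / 0.0424
PV = $77,830.19

$77,830.19


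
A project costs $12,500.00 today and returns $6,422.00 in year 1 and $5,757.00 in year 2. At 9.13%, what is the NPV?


Formula: NPV = C0 + C1/(1+r) + C2/(1+r)^2
Discount C1: $6,422.00 / (1 + 0.0913) = $5,884.72
Discount C2: $5,757.00 / (1 + 0.0913)^2 = $4,834.01
NPV = -$12,500.00 + $5,884.72 + $4,834.01 = -$1,781.26

-$1,781.26


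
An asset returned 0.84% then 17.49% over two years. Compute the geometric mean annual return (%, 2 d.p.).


Formula: Geometric mean = ((1+r1)*(1+r2))^(1/2) - 1
Product: (1 + 0.0084) * (1 + 0.1749) = 1.0084 * 1.1749 = 1.184769
Square root: 1.184769^0.5 = 1.088471
Geometric mean = 1.088471 - 1 = 0.088471
As percentage: 8.85%

8.85%


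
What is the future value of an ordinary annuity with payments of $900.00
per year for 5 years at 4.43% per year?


Formula: FV = PMT * ((1+r)^n - 1) / r
Growth factor: (1 + 0.0443)^5 = 1.242014
Numerator: 1.242014 - 1 = 0.242014
FV = $900.00 * 0.242014 / 0.0443 = $4,916.76

$4,916.76


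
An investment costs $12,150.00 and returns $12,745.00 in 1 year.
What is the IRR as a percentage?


Formula: IRR = C1/C0 - 1
Substituting: IRR = $12,745.00 / $12,150.00 - 1
Ratio: 1.048971 - 1 = 0.048971
IRR = 4.8971%

4.8971%


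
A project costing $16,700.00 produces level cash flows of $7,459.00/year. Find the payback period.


Formula: Payback = investment / annual cash flow
Substituting: Payback = $16,700.00 / $7,459.00
Payback = 2.2389 years

2.2389 years


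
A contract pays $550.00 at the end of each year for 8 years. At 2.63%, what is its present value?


Formula: PV = PMT * (1 - (1+r)^(-n)) / r
Discount factor: (1 + 0.0263)^(-8) = 0.812466
Bracket: 1 - 0.812466 = 0.187534
PV = $550.00 * 0.187534 / 0.0263 = $3,921.81

$3,921.81


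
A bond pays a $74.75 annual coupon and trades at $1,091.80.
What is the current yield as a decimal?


Formula: Current yield = annual coupon / price
Substituting: CY = $74.75 / $1,091.80
CY = 0.068465

0.068465


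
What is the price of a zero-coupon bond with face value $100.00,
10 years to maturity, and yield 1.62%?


Formula: Price = FV / (1 + r)^n
Substituting: Price = $100.00 / (1 + 0.0162)^10
Discount factor: (1.0162)^10 = 1.174335
Price = $100.00 / 1.174335 = $85.15

$85.15


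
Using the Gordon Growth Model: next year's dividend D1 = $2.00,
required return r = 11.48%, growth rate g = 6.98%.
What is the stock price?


Formula: P = D1 / (r - g)
Spread: r - g = 0.1148 - 0.0698 = 0.045
Substituting: P = $2.00 / 0.045
P = $44.44

$44.44


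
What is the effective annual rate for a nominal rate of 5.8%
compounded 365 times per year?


Formula: EAR = (1 + r/m)^m - 1
Period rate: r/m = 0.058 / 365 = 0.000159
Compounding: (1 + 0.000159)^365 = 1.05971
EAR = 1.05971 - 1 = 0.05971

0.05971


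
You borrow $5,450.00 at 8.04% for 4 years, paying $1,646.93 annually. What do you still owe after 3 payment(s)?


Formula: Balance = PV*(1+r)^k - PMT*((1+r)^k - 1)/r
Growth: (1 + 0.0804)^3 = 1.261112
Accumulated factor: ((1+r)^k - 1)/r = 3.247664
Balance = $5,450.00 * 1.261112 - $1,646.93 * 3.247664
Balance = $1,524.39

$1,524.39


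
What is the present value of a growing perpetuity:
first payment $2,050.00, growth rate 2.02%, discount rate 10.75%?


Formula: PV = C / (r - g)
Spread: r - g = 0.1075 - 0.0202 = 0.0873
Substituting: PV = $2,050.00 / 0.0873
PV = $23,482.25

$23,482.25


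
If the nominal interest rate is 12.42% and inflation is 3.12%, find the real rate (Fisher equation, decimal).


Formula: (1 + r_real) = (1 + r_nom) / (1 + inflation)
Substituting: (1 + r_real) = 1.1242 / 1.0312
(1 + r_real) = 1.090186
r_real = 1.090186 - 1 = 0.090186

0.090186


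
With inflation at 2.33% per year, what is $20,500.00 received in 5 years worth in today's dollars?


Formula: Real value = nominal / (1 + inflation)^years
Price level: (1 + 0.0233)^5 = 1.122057
Real value = $20,500.00 / 1.122057 = $18,270.02

$18,270.02


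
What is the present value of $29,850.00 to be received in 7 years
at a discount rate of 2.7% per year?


Formula: PV = FV / (1 + r)^n
Substituting: PV = $29,850.00 / (1 + 0.027)^7
Discount factor: (1.027)^7 = 1.205017
PV = $29,850.00 / 1.205017 = $24,771.44

$24,771.44


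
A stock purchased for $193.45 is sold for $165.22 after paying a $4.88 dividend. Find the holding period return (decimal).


Formula: HPR = (P1 - P0 + D) / P0
Gain: $165.22 - $193.45 + $4.88 = -$23.35
HPR = -$23.35 / $193.45 = -0.1207

-0.1207


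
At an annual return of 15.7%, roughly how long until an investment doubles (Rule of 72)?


Formula: Years ≈ 72 / r
Substituting: Years ≈ 72 / 15.7
Years ≈ 4.6

4.6 years


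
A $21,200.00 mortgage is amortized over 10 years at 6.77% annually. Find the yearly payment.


Formula: PMT = PV * r / (1 - (1+r)^(-n))
Denominator: 1 - (1 + 0.0677)^(-10) = 0.480593
Numerator: $21,200.00 * 0.0677 = 1435.24
PMT = 1435.24 / 0.480593 = $2,986.39

$2,986.39


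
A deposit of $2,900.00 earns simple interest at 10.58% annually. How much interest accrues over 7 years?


Formula: I = P * r * t
Substituting: I = $2,900.00 * 0.1058 * 7
Step: I = $2,900.00 * 0.7406
I = $2,147.74

$2,147.74


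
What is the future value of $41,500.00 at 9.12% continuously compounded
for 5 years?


Formula: FV = P * e^(r*t)
Exponent: r*t = 0.0912 * 5 = 0.456
e^(0.456) = 1.57775
FV = $41,500.00 * 1.57775 = $65,476.64

$65,476.64


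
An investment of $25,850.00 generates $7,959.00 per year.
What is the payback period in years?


Formula: Payback = investment / annual cash flow
Substituting: Payback = $25,850.00 / $7,959.00
Payback = 3.2479 years

3.2479 years


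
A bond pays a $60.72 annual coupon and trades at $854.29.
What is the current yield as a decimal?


Formula: Current yield = annual coupon / price
Substituting: CY = $60.72 / $854.29
CY = 0.071077

0.071077


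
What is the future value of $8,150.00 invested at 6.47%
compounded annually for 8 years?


Formula: FV = P * (1 + r)^n
Substituting: FV = $8,150.00 * (1 + 0.0647)^8
Growth factor: (1.0647)^8 = 1.65127
FV = $8,150.00 * 1.65127 = $13,457.85

$13,457.85


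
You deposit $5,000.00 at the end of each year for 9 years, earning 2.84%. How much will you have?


Formula: FV = PMT * ((1+r)^n - 1) / r
Growth factor: (1 + 0.0284)^9 = 1.286645
Numerator: 1.286645 - 1 = 0.286645
FV = $5,000.00 * 0.286645 / 0.0284 = $50,465.60

$50,465.60


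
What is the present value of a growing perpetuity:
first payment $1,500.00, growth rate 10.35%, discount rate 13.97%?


Formula: PV = C / (r - g)
Spread: r - g = 0.1397 - 0.1035 = 0.0362
Substituting: PV = $1,500.00 / 0.0362
PV = $41,436.46

$41,436.46


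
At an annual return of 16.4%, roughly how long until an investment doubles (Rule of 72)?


Formula: Years ≈ 72 / r
Substituting: Years ≈ 72 / 16.4
Years ≈ 4.4

4.4 years


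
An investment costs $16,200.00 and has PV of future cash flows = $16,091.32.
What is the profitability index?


Formula: PI = PV(cash flows) / initial investment
Substituting: PI = $16,091.32 / $16,200.00
PI = 0.9933

0.9933


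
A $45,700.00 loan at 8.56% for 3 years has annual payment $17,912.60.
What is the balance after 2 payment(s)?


Formula: Balance = PV*(1+r)^k - PMT*((1+r)^k - 1)/r
Growth: (1 + 0.0856)^2 = 1.178527
Accumulated factor: ((1+r)^k - 1)/r = 2.0856
Balance = $45,700.00 * 1.178527 - $17,912.60 * 2.0856
Balance = $16,500.18

$16,500.18


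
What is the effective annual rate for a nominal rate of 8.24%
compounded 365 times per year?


Formula: EAR = (1 + r/m)^m - 1
Period rate: r/m = 0.0824 / 365 = 0.000226
Compounding: (1 + 0.000226)^365 = 1.08588
EAR = 1.08588 - 1 = 0.08588

0.08588


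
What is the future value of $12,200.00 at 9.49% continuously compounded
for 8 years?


Formula: FV = P * e^(r*t)
Exponent: r*t = 0.0949 * 8 = 0.7592
e^(0.7592) = 2.136566
FV = $12,200.00 * 2.136566 = $26,066.11

$26,066.11


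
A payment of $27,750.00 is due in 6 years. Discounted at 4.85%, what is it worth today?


Formula: PV = FV / (1 + r)^n
Substituting: PV = $27,750.00 / (1 + 0.0485)^6
Discount factor: (1.0485)^6 = 1.32865
PV = $27,750.00 / 1.32865 = $20,885.86

$20,885.86
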